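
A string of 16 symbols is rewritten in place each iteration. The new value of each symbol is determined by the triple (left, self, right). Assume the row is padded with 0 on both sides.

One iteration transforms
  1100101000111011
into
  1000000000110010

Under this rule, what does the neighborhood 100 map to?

0

At position 2 the neighborhood is 100; the next row has 0 there.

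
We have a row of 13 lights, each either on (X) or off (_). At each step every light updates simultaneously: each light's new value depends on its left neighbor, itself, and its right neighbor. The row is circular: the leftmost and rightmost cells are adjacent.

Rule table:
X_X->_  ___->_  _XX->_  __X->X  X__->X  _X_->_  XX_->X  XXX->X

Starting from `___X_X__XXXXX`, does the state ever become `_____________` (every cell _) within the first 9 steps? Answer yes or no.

no

step 1: X_X___XX_XXXX
step 2: X__X_X_X__XXX
step 3: XXX_____XX_XX
step 4: XXXX___X_X__X
step 5: XXXXX_X___XX_
step 6: _XXXX__X_X_X_
step 7: X_XXXXX_____X
step 8: X__XXXXX___X_
step 9: _XX_XXXXX_X__
step 9 is _XX_XXXXX_X__, still not uniform _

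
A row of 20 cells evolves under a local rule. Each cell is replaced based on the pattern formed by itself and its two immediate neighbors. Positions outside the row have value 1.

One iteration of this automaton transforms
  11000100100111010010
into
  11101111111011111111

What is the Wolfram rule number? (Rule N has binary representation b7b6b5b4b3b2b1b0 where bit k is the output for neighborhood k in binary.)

246

position 0: 111 → 1  (bit 7 = 1)
position 1: 110 → 1  (bit 6 = 1)
position 14: 101 → 1  (bit 5 = 1)
position 2: 100 → 1  (bit 4 = 1)
position 11: 011 → 0  (bit 3 = 0)
position 5: 010 → 1  (bit 2 = 1)
position 4: 001 → 1  (bit 1 = 1)
position 3: 000 → 0  (bit 0 = 0)
bits b7..b0 = 11110110 = 246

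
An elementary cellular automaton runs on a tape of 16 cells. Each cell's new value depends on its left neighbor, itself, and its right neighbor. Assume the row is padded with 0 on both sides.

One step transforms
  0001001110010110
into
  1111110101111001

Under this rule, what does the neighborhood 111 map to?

At position 7 the neighborhood is 111; the next row has 1 there.

1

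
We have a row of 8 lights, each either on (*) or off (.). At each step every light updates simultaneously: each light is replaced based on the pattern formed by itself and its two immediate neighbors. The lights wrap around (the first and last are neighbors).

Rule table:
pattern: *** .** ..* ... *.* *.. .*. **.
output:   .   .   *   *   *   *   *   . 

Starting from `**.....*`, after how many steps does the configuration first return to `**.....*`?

..*****.
**.....*

2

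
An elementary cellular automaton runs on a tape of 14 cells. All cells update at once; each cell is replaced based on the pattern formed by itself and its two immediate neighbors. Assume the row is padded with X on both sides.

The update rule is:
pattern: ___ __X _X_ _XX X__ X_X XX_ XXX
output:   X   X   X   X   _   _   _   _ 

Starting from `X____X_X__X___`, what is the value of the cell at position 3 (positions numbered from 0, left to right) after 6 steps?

X

__XXXX_X_XX_XX
_XX____X_X__X_
_X__XXXX_X_XX_
_X_XX____X_X__
_X_X__XXXX_X_X
_X_X_XX____X_X
position 3 holds X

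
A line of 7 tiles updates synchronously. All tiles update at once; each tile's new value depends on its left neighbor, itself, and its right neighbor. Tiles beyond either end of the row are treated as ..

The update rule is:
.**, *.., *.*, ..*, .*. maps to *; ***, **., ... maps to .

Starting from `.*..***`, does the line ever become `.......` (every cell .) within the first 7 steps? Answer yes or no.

*****..
*....*.
**..***
*.***..
***..*.
*..****
****...
step 7 is ****..., still not uniform .

no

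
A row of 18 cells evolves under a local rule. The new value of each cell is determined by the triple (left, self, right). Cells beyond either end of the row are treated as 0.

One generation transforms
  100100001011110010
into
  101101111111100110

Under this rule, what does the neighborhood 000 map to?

1

At position 5 the neighborhood is 000; the next row has 1 there.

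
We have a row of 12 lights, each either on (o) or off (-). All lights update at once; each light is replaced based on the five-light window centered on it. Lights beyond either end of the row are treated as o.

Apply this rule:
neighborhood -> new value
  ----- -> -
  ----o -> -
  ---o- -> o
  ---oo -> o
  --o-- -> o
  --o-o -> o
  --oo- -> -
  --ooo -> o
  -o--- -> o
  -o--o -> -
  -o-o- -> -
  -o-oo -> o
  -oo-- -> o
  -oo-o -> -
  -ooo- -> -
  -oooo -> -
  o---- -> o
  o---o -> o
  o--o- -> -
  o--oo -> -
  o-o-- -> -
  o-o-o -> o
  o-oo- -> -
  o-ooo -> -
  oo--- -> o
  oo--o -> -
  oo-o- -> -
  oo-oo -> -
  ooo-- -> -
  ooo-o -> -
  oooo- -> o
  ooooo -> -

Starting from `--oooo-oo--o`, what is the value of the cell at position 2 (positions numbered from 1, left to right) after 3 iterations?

-

--o-o---o--o
--o--oooo--o
--o--o-o---o
position 2 holds -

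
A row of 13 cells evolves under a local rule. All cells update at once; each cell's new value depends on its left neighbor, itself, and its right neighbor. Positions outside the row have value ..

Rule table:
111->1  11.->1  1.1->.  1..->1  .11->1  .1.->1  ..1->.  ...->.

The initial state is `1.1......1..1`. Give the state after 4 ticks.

1.11.....11.1
1.111....11.1
1.1111...11.1
1.11111..11.1

1.11111..11.1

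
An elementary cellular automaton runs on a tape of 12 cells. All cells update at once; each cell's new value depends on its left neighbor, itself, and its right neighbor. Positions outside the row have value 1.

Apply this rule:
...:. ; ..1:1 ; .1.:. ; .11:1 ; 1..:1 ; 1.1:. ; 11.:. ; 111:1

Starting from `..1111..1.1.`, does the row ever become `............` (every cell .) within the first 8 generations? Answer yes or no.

no

11111.11....
1111..1.1..1
111.11...111
11..1.1.1111
1.11....1111
..1.1..11111
11...1111111
1.1.11111111
generation 8 is 1.1.11111111, still not uniform .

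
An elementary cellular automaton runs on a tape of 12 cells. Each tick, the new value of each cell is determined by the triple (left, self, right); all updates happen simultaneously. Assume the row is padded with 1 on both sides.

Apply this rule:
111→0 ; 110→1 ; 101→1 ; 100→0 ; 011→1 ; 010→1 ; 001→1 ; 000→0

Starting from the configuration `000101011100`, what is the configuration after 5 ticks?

011011010011

001111110101
011000011111
111000110000
001001110001
011011010011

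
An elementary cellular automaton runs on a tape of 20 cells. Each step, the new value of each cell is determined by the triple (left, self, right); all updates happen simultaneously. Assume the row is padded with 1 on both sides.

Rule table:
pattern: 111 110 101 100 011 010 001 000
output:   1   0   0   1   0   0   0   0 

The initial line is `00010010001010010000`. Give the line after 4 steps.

10001001000001001000
01000100100000100100
00100010010000010010
10010001001000001000

10010001001000001000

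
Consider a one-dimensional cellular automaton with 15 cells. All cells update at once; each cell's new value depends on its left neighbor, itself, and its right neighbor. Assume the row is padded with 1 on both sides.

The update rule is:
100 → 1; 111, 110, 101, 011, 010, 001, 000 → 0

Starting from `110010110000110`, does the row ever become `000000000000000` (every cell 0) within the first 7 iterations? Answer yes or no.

iteration 1: 001000001000000
iteration 2: 100100000100000
iteration 3: 010010000010000
iteration 4: 001001000001000
iteration 5: 100100100000100
iteration 6: 010010010000010
iteration 7: 001001001000000
iteration 7 is 001001001000000, still not uniform 0

no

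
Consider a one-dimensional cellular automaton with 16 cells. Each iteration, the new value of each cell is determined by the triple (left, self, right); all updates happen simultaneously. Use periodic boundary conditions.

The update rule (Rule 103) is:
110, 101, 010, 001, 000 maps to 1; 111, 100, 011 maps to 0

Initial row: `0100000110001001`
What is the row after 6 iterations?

1101111010111011
0110001111001100
1010110001010101
1111010111111110
0001111000000011
0110001011111101

0110001011111101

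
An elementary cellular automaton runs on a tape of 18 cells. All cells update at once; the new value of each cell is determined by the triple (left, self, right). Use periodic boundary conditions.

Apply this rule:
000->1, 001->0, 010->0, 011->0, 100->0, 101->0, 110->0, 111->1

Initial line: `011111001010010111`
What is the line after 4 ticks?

111111001111100000

tick 1: 001110000000000010
tick 2: 100100111111111000
tick 3: 000000011111110010
tick 4: 111111001111100000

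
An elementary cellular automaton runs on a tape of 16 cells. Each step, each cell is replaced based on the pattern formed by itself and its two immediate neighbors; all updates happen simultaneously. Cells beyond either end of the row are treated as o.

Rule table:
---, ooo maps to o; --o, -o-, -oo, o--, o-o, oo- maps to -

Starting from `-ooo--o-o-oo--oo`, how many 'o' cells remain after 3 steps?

10

--o------------o
----oooooooooo--
-oo--oooooooo---
count of o: 10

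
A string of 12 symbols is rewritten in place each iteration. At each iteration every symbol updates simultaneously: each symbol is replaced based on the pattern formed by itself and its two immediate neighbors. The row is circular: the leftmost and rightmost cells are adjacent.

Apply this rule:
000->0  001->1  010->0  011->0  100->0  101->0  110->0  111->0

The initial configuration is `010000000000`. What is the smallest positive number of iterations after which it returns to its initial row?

100000000000
000000000001
000000000010
000000000100
000000001000
000000010000
000000100000
000001000000
000010000000
000100000000
001000000000
010000000000

12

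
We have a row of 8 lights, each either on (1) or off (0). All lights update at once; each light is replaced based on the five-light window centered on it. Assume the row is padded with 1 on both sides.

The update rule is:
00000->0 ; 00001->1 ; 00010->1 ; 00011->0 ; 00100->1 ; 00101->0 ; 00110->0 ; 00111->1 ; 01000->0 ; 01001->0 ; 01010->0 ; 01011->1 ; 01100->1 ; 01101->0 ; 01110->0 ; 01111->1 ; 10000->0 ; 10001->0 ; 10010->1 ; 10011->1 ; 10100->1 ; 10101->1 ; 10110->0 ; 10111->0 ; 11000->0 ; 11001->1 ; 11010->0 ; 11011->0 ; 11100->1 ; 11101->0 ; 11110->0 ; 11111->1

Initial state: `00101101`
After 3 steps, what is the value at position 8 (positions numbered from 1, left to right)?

1

11010000
00010010
00110101
position 8 holds 1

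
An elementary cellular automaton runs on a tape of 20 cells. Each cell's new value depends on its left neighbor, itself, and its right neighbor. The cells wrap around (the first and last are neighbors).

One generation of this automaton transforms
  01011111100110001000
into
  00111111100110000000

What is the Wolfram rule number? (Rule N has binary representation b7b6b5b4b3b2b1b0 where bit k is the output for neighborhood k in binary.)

232

position 4: 111 → 1  (bit 7 = 1)
position 8: 110 → 1  (bit 6 = 1)
position 2: 101 → 1  (bit 5 = 1)
position 9: 100 → 0  (bit 4 = 0)
position 3: 011 → 1  (bit 3 = 1)
position 1: 010 → 0  (bit 2 = 0)
position 0: 001 → 0  (bit 1 = 0)
position 14: 000 → 0  (bit 0 = 0)
bits b7..b0 = 11101000 = 232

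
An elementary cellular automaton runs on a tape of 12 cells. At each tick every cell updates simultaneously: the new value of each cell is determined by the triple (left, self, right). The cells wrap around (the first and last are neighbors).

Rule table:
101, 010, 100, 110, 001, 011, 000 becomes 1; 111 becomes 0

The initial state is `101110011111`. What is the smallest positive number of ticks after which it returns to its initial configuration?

111011110000
101110011111

2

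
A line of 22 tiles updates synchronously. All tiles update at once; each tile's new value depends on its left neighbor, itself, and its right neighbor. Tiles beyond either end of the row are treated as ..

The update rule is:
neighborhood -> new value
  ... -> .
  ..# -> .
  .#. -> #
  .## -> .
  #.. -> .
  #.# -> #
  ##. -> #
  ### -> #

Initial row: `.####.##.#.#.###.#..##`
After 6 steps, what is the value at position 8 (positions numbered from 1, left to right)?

#

..####.######.####...#
...####.######.###...#
....####.######.##...#
.....####.######.#...#
......####.#######...#
.......####.######...#
position 8 holds #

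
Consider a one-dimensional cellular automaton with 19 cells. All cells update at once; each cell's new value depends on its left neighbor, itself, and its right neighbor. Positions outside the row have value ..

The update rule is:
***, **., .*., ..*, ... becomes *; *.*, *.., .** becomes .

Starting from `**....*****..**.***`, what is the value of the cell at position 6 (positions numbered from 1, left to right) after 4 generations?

*

.*.***.****.*.*..**
**..**..***.*.*.*.*
.*.*.*.*.**.*.*.*.*
**.*.*.*..*.*.*.*.*
position 6 holds *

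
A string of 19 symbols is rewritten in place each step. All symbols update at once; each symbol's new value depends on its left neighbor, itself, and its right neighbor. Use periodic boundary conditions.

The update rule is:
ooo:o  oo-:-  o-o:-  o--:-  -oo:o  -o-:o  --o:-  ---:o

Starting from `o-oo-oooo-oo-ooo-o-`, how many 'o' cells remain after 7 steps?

8

step 1: o-o--ooo--o--oo--o-
step 2: o-o--oo---o--o---o-
step 3: o-o--o--o-o--o-o-o-
step 4: o-o--o--o-o--o-o-o-  (fixed point — unchanged through step 7)
count of o: 8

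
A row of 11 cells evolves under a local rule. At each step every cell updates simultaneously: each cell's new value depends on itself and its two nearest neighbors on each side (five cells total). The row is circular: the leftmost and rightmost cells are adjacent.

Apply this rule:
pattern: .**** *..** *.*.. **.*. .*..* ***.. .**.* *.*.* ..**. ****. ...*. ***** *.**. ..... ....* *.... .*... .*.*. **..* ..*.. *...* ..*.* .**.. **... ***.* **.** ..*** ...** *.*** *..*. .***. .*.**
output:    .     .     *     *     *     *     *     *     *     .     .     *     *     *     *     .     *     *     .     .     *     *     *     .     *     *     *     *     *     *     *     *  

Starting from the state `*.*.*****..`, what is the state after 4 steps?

step 1: *****.*.*.*
step 2: .**.*******
step 3: *****.***.*
step 4: .**.*******

.**.*******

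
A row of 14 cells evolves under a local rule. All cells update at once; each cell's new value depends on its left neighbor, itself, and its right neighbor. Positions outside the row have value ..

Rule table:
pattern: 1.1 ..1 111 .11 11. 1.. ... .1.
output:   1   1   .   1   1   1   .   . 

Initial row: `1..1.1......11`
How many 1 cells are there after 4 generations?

9

generation 1: .11.1.1....111
generation 2: 1111.1.1..11.1
generation 3: 1..11.1.11111.
generation 4: .11111.11...11
count of 1: 9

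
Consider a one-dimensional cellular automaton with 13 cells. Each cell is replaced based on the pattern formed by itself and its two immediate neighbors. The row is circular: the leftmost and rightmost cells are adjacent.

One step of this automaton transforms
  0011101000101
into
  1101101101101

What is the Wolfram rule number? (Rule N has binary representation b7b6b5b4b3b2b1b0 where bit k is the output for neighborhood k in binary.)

position 3: 111 → 1  (bit 7 = 1)
position 4: 110 → 1  (bit 6 = 1)
position 5: 101 → 0  (bit 5 = 0)
position 0: 100 → 1  (bit 4 = 1)
position 2: 011 → 0  (bit 3 = 0)
position 6: 010 → 1  (bit 2 = 1)
position 1: 001 → 1  (bit 1 = 1)
position 8: 000 → 0  (bit 0 = 0)
bits b7..b0 = 11010110 = 214

214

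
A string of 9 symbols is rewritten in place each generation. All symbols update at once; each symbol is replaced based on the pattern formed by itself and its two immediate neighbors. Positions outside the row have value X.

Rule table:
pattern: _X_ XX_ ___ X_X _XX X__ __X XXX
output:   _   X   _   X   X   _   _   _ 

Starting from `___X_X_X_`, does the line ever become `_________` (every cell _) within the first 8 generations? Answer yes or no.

yes

____X_X_X
_____X_XX
______XX_
______XXX
______X__
_________
all cells are _ at generation 6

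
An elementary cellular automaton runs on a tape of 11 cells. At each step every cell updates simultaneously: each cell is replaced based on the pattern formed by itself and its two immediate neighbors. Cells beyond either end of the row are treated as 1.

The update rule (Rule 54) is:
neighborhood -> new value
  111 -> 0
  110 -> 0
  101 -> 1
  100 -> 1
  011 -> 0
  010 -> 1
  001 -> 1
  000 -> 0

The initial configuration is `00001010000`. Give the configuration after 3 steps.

10011111001
01100000110
10010001001

10010001001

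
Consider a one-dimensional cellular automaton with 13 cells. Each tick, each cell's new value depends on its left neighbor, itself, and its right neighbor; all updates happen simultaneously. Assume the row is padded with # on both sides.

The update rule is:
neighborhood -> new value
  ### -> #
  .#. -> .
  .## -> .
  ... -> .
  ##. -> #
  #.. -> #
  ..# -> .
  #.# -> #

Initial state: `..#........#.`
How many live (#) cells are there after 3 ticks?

#..#........#
##..#........
###..#.......
count of #: 4

4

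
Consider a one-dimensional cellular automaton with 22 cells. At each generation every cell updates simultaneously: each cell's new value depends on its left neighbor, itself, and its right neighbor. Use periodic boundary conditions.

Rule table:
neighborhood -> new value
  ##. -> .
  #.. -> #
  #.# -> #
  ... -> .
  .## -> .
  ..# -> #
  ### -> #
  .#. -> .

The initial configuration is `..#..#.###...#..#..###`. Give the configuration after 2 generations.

..#..#.#.#.#.#..#..#.#

##.##.#.#.#.#.##.##.#.
..#..#.#.#.#.#..#..#.#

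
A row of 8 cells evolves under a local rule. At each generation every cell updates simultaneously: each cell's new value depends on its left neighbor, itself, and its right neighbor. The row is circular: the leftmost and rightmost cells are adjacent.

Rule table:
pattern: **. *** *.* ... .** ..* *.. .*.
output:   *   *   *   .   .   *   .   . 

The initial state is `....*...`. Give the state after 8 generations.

generation 1: ...*....
generation 2: ..*.....
generation 3: .*......
generation 4: *.......
generation 5: .......*
generation 6: ......*.
generation 7: .....*..
generation 8: ....*...

....*...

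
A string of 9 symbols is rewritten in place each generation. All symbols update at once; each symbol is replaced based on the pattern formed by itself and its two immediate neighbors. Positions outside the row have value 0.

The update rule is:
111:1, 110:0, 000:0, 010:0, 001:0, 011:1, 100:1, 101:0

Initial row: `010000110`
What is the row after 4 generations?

000001000

001000101
000100000
000010000
000001000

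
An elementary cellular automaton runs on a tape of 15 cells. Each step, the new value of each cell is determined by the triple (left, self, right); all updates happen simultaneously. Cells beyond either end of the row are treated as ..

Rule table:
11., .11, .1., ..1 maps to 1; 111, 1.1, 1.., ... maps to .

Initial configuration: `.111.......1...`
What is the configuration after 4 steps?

11.1...111.1...

11.1......11...
11.1.....111...
11.1....11.1...
11.1...111.1...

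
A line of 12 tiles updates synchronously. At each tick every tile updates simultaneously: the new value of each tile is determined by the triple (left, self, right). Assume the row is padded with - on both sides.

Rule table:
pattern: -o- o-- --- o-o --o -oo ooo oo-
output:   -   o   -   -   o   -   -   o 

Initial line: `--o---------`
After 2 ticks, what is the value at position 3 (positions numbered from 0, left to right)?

-

-o-o--------
o---o-------
position 3 holds -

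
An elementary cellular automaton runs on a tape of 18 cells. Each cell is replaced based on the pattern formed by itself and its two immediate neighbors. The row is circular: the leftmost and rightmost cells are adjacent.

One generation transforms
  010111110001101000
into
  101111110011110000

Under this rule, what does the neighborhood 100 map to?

0

At position 8 the neighborhood is 100; the next row has 0 there.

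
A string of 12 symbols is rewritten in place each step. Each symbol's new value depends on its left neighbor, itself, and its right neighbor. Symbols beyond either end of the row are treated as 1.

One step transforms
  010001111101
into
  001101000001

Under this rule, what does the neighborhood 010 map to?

0

At position 1 the neighborhood is 010; the next row has 0 there.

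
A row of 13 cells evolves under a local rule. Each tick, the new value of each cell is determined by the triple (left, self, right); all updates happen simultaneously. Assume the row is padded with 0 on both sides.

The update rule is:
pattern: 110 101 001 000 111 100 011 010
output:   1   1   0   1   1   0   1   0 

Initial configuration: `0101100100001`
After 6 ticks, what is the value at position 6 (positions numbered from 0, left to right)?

1

0011100001100
1011101101101
0111111111110
0111111111110  (fixed point — unchanged through tick 6)
position 6 holds 1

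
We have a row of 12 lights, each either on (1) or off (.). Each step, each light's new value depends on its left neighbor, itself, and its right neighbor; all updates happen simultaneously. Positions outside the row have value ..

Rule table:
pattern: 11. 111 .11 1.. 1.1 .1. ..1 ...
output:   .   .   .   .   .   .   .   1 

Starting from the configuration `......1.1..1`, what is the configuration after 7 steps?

11111.......
......111111
11111.......  (repeats step 1; period 2)
step 7: 11111.......

11111.......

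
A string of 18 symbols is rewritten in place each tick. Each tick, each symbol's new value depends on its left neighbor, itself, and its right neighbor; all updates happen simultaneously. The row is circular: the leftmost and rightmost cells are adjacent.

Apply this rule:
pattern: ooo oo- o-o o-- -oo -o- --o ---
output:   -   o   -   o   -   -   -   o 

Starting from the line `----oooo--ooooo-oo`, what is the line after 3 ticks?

o----oo-----oo--oo

ooo----oo-----o--o
--oooo--ooooo--o--
o----oo-----oo--oo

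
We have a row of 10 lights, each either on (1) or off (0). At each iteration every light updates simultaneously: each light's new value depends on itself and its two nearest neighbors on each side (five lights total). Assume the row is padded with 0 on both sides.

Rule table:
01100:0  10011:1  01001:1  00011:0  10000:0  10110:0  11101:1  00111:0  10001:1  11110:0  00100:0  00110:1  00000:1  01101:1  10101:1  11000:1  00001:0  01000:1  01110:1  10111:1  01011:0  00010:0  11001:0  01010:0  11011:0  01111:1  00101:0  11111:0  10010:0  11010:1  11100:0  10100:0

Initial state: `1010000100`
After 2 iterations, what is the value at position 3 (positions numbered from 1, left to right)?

0001000010
1000100001
position 3 holds 0

0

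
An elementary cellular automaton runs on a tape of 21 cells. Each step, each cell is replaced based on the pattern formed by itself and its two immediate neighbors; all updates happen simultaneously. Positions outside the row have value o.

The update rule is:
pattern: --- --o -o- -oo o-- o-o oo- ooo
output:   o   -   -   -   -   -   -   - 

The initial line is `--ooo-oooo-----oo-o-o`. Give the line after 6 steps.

-ooooooooo-----ooooo-

-----------ooo-------
-ooooooooo-----ooooo-
-----------ooo-------  (repeats step 1; period 2)
step 6: -ooooooooo-----ooooo-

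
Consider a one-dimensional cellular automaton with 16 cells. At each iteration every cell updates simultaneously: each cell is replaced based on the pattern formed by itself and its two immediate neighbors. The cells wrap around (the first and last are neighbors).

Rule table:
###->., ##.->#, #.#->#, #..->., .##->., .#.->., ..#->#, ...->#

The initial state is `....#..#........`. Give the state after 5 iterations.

####..#..#######
...#.#..#.......
###.#..#..######
..##..#..#......
##.#.#..#..#####

##.#.#..#..#####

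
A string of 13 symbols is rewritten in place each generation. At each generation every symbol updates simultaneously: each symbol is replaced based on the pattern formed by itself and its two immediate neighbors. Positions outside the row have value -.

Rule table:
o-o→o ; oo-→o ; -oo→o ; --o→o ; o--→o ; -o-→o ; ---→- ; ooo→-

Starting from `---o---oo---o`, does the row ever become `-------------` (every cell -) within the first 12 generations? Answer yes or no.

no

generation 1: --ooo-oooo-oo
generation 2: -oo-ooo--oooo
generation 3: ooooo-oooo--o
generation 4: o---ooo--oooo
generation 5: oo-oo-oooo--o
generation 6: ooooooo--oooo
generation 7: o-----oooo--o
generation 8: oo---oo--oooo
generation 9: ooo-oooooo--o
generation 10: o-ooo----oooo
generation 11: ooo-oo--oo--o
generation 12: o-ooooooooooo
generation 12 is o-ooooooooooo, still not uniform -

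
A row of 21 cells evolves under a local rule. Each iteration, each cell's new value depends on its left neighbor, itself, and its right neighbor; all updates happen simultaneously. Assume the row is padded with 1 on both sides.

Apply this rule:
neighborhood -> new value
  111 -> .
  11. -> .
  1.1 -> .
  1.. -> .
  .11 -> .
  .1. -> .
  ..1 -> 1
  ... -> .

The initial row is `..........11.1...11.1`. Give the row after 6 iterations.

.........1......1....
........1......1....1
.......1......1....1.
......1......1....1..
.....1......1....1..1
....1......1....1..1.

....1......1....1..1.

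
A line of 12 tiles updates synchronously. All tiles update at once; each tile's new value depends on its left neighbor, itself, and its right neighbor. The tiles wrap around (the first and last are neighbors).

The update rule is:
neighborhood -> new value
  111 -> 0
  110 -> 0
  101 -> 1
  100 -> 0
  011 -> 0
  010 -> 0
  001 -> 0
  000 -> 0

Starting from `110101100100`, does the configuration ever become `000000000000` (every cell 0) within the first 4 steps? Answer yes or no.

001010000000
000100000000
000000000000
all cells are 0 at step 3

yes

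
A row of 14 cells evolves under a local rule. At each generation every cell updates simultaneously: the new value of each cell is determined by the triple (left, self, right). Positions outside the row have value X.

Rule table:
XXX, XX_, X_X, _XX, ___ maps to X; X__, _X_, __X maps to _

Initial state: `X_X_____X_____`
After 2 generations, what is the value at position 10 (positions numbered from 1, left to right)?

XX__XXX___XXX_
XX__XXX_X_XXXX
position 10 holds _

_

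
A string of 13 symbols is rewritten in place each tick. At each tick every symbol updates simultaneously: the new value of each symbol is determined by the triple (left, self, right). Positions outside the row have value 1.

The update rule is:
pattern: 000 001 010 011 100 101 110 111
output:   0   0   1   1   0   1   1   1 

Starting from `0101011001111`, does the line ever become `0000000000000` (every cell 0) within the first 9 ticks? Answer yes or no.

1111111001111
1111111001111  (fixed point — unchanged through tick 9)
tick 9 is 1111111001111, still not uniform 0

no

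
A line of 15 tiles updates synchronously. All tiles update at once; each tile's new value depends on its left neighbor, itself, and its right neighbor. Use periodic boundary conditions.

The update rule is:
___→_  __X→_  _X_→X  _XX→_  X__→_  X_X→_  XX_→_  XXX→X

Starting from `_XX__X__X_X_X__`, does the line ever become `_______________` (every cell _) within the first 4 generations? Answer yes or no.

no

_____X__X_X_X__
_____X__X_X_X__  (fixed point — unchanged through generation 4)
generation 4 is _____X__X_X_X__, still not uniform _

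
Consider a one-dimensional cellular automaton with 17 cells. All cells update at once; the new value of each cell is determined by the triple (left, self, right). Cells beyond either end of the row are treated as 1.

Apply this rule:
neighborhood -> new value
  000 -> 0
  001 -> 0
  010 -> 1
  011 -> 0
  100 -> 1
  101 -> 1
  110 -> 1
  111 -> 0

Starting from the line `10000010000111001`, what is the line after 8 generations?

01101101100001100

11000011000001100
01100001100000110
10110000110000011
11011000011000000
01101100001100000
10110110000110000
11011011000011000
01101101100001100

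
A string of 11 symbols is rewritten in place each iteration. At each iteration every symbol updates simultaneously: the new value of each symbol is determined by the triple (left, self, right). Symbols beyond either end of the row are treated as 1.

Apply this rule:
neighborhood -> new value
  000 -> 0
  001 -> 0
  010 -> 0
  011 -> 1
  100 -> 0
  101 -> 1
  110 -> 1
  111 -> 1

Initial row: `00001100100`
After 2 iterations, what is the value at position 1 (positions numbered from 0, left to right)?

00001100000
00001100000
position 1 holds 0

0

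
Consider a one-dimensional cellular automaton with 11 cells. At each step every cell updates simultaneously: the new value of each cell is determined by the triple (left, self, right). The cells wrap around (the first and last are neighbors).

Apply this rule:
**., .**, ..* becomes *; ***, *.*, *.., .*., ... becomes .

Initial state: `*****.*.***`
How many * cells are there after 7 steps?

....*...*..
...*...*...
..*...*....
.*...*.....
*...*......
...*......*
..*......*.
count of *: 2

2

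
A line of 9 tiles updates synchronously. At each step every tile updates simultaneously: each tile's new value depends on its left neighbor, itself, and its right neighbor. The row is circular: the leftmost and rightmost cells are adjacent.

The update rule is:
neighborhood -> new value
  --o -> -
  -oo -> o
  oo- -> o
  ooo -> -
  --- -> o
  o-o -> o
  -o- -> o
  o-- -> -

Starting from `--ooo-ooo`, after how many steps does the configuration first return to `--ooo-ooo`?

2

--o-ooo-o
--ooo-ooo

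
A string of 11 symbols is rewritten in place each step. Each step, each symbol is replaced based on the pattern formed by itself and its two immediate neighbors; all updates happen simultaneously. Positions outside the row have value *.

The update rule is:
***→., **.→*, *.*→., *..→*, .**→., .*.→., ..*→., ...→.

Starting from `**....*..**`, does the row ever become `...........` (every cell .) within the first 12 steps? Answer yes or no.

no

.**....*...
..**....*..
*..**....*.
**..**.....
.**..**....
..**..**...
*..**..**..
**..**..**.
.**..**..*.
..**..**...  (repeats step 6; period 4)
step 12: **..**..**.
step 12 is **..**..**., still not uniform .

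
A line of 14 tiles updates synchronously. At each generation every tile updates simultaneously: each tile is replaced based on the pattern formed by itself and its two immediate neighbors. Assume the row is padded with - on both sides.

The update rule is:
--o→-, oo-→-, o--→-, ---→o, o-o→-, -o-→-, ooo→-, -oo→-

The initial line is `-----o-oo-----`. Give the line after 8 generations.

oooo------oooo
-----oooo-----
oooo------oooo  (repeats generation 1; period 2)
generation 8: -----oooo-----

-----oooo-----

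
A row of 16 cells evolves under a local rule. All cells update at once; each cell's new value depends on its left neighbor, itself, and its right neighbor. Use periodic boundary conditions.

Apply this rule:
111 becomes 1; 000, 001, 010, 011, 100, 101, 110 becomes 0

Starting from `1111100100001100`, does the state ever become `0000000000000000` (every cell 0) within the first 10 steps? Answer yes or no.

yes

0111000000000000
0010000000000000
0000000000000000
all cells are 0 at step 3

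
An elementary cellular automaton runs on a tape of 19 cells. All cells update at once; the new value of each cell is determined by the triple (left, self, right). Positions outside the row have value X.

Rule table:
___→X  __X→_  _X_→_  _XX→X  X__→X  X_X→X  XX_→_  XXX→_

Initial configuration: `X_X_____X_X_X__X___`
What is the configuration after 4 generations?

XX_XX_X__X__X_X_XX_

generation 1: _X_XXXX__X_X_X__XX_
generation 2: X_XX___X__X_X_X_X_X
generation 3: _XX_XX__X__X_X_X_XX
generation 4: XX_XX_X__X__X_X_XX_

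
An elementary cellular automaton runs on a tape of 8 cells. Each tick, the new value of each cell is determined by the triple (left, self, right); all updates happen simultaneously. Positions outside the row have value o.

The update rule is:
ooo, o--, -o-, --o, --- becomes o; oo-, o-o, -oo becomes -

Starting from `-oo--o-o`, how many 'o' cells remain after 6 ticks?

6

tick 1: ---ooo--
tick 2: ooo-o-oo
tick 3: oo--o--o
tick 4: o-ooooo-
tick 5: ---ooo--  (repeats tick 1; period 4)
tick 6: ooo-o-oo
count of o: 6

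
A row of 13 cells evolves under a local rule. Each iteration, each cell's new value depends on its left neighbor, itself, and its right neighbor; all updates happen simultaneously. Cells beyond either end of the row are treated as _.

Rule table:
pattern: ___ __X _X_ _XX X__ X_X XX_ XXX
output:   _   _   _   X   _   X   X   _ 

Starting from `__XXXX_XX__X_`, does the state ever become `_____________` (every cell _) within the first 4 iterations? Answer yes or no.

yes

iteration 1: __X__XXXX____
iteration 2: _____X__X____
iteration 3: _____________
all cells are _ at iteration 3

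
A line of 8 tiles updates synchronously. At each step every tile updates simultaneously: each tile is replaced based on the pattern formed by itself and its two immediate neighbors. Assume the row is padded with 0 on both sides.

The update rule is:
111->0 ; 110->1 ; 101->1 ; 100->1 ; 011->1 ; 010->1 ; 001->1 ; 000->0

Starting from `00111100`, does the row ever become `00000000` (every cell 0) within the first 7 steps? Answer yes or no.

no

01100110
11111111
10000001
11000011
11100111
10111101
11100111
step 7 is 11100111, still not uniform 0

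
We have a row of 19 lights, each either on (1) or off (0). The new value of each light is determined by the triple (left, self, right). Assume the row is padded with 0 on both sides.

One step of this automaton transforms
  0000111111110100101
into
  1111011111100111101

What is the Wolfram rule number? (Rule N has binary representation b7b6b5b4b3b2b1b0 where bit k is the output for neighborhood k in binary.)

151

position 5: 111 → 1  (bit 7 = 1)
position 11: 110 → 0  (bit 6 = 0)
position 12: 101 → 0  (bit 5 = 0)
position 14: 100 → 1  (bit 4 = 1)
position 4: 011 → 0  (bit 3 = 0)
position 13: 010 → 1  (bit 2 = 1)
position 3: 001 → 1  (bit 1 = 1)
position 0: 000 → 1  (bit 0 = 1)
bits b7..b0 = 10010111 = 151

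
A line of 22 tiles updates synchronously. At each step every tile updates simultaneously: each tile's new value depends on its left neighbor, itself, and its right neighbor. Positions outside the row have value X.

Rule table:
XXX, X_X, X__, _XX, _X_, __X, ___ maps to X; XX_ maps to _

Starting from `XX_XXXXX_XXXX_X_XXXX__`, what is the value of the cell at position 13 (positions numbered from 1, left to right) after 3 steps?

X

X_XXXXX_XXXX_XXXXXX_XX
_XXXXX_XXXX_XXXXXX_XXX
XXXXX_XXXX_XXXXXX_XXXX
position 13 holds X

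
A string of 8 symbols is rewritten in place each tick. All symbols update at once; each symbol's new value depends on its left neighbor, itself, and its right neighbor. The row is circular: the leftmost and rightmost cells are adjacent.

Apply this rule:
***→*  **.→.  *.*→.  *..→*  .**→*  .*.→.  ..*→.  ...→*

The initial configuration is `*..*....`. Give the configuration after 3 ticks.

tick 1: .*..***.
tick 2: ..*.**.*
tick 3: *...*...

*...*...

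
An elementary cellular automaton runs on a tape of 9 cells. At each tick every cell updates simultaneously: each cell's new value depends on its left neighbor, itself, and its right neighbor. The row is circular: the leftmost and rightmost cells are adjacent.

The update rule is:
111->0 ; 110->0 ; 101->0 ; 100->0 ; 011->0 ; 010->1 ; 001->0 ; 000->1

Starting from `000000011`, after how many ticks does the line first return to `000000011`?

2

011111000
000000011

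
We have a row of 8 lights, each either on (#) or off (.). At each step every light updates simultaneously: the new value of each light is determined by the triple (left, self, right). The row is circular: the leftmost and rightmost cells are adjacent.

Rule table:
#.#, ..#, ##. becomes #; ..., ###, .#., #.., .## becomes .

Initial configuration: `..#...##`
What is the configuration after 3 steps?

.#...#.#
#...#.#.
...#.#.#

...#.#.#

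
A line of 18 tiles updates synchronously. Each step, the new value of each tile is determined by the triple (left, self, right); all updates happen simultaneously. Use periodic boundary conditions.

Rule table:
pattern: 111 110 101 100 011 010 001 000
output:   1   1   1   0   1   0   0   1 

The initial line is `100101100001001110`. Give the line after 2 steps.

011011111101101111

000011101100001111
011011111101101111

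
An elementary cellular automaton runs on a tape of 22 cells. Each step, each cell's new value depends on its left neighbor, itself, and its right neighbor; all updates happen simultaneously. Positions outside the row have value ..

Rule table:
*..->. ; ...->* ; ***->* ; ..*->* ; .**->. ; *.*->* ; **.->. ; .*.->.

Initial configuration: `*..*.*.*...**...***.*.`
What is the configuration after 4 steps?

..*.*.*..**...**.*.*..
**.*.*..*...**..*.*..*
..*.*..*..**...*.*..*.
**.*..*..*...**.*..*..

**.*..*..*...**.*..*..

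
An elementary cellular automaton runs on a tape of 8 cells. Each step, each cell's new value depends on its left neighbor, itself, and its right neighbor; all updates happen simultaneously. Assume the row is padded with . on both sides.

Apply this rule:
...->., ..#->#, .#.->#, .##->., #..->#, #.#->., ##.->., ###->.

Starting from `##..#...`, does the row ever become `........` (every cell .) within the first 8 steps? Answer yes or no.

..####..
.#....#.
###..###
...##...
..#..#..
.######.
#......#
##....##
step 8 is ##....##, still not uniform .

no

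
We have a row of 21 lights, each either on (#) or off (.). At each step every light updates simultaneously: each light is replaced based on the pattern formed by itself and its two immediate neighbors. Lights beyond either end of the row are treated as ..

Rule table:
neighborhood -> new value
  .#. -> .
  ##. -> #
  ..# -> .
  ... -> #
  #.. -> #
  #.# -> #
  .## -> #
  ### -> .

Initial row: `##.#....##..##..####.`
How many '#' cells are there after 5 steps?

13

###.###.###.###.#..##
#.###.###.###.##.#.##
.##.###.###.#####.###
.####.###.###...###.#
.#..###.###.###.#.##.
count of #: 13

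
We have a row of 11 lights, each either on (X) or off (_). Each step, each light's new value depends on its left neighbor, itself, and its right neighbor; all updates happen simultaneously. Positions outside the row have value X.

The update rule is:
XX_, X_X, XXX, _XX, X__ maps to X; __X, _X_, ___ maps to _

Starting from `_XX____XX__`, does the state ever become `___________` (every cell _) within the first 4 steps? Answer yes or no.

XXXX___XXX_
XXXXX__XXXX
XXXXXX_XXXX
XXXXXXXXXXX
step 4 is XXXXXXXXXXX, still not uniform _

no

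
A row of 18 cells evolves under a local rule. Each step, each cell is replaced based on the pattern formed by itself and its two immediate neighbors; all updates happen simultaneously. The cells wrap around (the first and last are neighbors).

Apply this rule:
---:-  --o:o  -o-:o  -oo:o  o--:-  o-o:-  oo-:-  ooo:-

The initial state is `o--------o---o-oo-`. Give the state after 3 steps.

step 1: o-------oo--oo-o--
step 2: o------oo--oo--o-o
step 3: ------oo--oo--oo-o

------oo--oo--oo-o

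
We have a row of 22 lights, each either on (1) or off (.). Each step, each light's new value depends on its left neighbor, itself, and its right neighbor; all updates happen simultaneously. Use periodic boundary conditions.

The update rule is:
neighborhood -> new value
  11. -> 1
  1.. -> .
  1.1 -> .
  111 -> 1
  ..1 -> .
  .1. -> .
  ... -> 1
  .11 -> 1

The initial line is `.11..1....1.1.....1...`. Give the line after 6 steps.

.11....11.....111...11
.11.11.11.111.111.1.11
.11.11.11.111.111...11
.11.11.11.111.111.1.11  (repeats step 2; period 2)
step 6: .11.11.11.111.111.1.11

.11.11.11.111.111.1.11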